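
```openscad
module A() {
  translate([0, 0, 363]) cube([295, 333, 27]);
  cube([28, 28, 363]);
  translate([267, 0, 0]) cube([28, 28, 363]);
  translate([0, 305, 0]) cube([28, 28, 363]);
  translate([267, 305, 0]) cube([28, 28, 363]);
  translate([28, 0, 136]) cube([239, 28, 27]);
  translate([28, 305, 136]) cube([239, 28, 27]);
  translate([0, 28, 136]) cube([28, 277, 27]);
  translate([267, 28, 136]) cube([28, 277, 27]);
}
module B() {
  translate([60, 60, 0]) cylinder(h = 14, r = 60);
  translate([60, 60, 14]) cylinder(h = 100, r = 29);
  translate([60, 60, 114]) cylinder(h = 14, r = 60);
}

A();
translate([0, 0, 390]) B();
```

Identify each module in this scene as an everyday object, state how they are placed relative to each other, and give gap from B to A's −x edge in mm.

The spool's min-x is at 0; the stool's min-x is 0; gap = 0 mm.

A is a stool. B is a spool. The spool is on top of the stool. The gap from the spool to the stool's −x edge is 0 mm.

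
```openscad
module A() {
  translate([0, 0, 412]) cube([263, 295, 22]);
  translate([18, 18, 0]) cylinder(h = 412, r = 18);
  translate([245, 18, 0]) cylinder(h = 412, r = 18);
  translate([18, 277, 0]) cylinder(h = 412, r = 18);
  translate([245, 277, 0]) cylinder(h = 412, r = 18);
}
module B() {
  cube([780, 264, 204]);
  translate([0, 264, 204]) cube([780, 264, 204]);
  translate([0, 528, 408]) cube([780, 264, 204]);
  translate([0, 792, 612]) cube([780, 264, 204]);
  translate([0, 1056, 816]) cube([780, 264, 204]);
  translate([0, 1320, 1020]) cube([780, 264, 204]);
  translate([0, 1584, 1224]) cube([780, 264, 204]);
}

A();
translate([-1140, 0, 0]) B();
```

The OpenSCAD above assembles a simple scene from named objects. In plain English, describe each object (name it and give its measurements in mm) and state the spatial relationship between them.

A is a four-legged stool. The seat is a 263×295×22 mm slab whose top surface is at z = 434 mm; four round legs, each 36 mm in diameter, run from the floor (z = 0) to the underside of the seat, each leg's axis is inset half a diameter from the nearest pair of seat edges (so the leg's bounding box is flush with the corner).

B is a straight staircase of 7 solid steps. Each step is 780 mm wide (x), 264 mm deep (y, the going) and 204 mm tall (the rise). The first step rests on the floor; each subsequent step sits one going further in +y and one rise higher in +z, directly behind and above the previous step with no overlap.

The staircase is on the floor beside the stool on its −x side.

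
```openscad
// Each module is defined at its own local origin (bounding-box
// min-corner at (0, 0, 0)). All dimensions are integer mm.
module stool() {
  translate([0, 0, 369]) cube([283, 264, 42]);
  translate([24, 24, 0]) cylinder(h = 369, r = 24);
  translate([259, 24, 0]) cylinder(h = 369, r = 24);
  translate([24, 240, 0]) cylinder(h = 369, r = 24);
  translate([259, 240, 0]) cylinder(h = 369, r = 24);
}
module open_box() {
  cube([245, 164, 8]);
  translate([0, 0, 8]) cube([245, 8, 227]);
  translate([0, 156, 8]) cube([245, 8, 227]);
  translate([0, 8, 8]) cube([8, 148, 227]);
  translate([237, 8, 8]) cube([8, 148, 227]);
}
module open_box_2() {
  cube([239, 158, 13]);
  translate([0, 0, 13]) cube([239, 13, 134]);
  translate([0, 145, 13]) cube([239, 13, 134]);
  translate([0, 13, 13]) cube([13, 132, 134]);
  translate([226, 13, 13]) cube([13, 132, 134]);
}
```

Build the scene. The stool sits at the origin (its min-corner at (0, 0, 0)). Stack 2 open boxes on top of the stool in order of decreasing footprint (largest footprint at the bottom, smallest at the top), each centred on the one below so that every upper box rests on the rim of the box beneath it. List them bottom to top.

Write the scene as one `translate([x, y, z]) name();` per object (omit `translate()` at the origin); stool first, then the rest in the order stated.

stool();
translate([19, 50, 411]) open_box();
translate([22, 53, 646]) open_box_2();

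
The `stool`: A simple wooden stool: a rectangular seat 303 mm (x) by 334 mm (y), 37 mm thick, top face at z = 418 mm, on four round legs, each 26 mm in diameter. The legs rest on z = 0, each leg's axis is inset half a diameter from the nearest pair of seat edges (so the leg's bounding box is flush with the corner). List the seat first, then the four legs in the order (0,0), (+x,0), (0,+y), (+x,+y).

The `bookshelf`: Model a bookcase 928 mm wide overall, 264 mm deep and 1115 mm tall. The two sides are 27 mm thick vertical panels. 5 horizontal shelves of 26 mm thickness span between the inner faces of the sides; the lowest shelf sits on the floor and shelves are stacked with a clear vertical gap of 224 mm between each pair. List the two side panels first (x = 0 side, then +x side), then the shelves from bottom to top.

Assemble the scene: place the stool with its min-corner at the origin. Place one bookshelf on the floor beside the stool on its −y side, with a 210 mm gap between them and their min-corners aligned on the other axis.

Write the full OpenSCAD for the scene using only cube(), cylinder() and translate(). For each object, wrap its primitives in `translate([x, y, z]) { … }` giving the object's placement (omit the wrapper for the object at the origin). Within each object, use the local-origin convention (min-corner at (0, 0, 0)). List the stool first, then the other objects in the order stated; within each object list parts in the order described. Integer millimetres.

translate([0, 0, 381]) cube([303, 334, 37]);
translate([13, 13, 0]) cylinder(h = 381, r = 13);
translate([290, 13, 0]) cylinder(h = 381, r = 13);
translate([13, 321, 0]) cylinder(h = 381, r = 13);
translate([290, 321, 0]) cylinder(h = 381, r = 13);
translate([0, -474, 0]) {
  cube([27, 264, 1115]);
  translate([901, 0, 0]) cube([27, 264, 1115]);
  translate([27, 0, 0]) cube([874, 264, 26]);
  translate([27, 0, 250]) cube([874, 264, 26]);
  translate([27, 0, 500]) cube([874, 264, 26]);
  translate([27, 0, 750]) cube([874, 264, 26]);
  translate([27, 0, 1000]) cube([874, 264, 26]);
}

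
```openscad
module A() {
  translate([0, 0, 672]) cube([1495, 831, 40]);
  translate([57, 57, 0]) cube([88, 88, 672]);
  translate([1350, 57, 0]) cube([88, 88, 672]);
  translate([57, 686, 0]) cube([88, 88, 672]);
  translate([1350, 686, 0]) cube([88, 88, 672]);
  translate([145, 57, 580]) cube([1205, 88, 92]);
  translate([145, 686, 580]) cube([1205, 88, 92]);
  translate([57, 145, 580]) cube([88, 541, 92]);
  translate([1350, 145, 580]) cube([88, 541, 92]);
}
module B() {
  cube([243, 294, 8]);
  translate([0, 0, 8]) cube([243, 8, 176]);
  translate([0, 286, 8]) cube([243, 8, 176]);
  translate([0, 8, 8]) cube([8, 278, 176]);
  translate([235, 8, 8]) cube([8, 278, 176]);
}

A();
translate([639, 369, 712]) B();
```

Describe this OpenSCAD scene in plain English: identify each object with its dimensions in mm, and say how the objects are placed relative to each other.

A is a table: top 1495 mm (x) × 831 mm (y), 40 mm thick, upper face at z = 712 mm, on four 88×88 mm square legs, each inset 57 mm from the nearest pair of top edges, running from z = 0 to the bottom of the top. Four apron rails, 88 mm thick and 92 mm tall, run between adjacent legs with their top edges flush with the underside of the top and their outer faces flush with the legs' outer faces.

B is an open-topped rectangular box: outside dimensions 243×294×184 mm, with a uniform wall and base thickness of 8 mm. The base is a full 243×294 slab on the floor; four walls sit on top of the base. The front and back walls (the −y and +y sides) span the full width; the two side walls fit between them.

The open box is on top of the table.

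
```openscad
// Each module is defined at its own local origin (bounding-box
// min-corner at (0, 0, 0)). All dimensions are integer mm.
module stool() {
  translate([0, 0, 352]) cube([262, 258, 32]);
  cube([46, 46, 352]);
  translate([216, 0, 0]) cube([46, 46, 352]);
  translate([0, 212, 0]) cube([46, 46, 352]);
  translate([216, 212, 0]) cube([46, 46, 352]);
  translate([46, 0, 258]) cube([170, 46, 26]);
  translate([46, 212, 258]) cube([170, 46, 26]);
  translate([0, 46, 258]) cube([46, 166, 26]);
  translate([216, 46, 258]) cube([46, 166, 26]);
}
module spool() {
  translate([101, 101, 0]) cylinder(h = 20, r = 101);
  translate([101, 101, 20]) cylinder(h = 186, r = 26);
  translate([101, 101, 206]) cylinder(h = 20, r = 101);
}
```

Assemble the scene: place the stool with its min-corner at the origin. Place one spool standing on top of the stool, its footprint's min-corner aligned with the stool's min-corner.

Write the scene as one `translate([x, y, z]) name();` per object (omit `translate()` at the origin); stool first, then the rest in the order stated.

stool();
translate([0, 0, 384]) spool();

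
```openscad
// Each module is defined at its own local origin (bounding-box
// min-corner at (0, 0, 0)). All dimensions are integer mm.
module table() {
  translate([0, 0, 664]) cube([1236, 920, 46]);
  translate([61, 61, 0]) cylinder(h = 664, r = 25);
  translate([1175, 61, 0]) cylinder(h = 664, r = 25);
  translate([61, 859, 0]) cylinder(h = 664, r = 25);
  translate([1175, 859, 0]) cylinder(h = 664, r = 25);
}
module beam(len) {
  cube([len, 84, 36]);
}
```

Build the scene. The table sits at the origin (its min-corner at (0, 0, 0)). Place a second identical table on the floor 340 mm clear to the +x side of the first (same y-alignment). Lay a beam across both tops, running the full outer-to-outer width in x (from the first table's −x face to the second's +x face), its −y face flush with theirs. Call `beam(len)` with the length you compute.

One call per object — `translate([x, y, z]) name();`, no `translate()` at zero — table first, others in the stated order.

table();
translate([1576, 0, 0]) table();
translate([0, 0, 710]) beam(2812);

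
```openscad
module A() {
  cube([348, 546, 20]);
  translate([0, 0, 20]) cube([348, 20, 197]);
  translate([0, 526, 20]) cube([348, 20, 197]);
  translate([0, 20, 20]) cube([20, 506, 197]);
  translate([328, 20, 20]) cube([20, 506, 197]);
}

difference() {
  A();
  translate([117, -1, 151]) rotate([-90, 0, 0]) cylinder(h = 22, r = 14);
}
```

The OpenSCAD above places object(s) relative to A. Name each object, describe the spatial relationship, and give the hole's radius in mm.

The subtracted cylinder has r = 14 mm.

A is an open box. The open box has a circular hole through its front wall. The hole's radius is 14 mm.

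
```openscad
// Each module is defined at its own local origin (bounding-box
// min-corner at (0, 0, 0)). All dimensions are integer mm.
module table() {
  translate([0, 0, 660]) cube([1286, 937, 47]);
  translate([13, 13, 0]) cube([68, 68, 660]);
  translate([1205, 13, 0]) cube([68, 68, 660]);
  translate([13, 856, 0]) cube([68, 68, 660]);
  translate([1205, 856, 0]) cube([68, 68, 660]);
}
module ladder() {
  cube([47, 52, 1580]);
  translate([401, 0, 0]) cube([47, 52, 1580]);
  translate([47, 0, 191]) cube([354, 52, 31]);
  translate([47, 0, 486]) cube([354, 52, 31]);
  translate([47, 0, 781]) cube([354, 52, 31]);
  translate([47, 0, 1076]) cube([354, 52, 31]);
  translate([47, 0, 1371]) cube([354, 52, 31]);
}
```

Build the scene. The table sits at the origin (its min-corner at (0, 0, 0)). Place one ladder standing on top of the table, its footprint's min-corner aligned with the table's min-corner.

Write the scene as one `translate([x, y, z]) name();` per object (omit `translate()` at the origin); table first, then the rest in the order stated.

table();
translate([0, 0, 707]) ladder();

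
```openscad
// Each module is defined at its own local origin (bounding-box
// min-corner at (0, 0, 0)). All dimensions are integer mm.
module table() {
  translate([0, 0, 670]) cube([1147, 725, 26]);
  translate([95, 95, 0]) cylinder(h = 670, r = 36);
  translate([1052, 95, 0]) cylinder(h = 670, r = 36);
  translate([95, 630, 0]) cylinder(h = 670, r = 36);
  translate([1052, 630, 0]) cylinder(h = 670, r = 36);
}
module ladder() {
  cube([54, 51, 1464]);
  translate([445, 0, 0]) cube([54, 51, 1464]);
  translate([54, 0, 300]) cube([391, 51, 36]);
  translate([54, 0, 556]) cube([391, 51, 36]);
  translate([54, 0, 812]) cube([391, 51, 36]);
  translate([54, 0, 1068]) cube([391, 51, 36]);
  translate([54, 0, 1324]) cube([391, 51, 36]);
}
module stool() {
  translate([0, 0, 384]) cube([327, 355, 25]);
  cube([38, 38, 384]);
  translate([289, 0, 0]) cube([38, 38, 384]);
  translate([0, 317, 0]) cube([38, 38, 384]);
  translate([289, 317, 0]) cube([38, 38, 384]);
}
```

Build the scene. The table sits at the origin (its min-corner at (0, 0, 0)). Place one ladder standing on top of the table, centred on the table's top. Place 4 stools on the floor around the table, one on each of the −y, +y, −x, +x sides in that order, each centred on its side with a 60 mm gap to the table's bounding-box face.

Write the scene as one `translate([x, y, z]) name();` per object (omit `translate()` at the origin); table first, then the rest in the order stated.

table();
translate([324, 337, 696]) ladder();
translate([410, -415, 0]) stool();
translate([410, 785, 0]) stool();
translate([-387, 185, 0]) stool();
translate([1207, 185, 0]) stool();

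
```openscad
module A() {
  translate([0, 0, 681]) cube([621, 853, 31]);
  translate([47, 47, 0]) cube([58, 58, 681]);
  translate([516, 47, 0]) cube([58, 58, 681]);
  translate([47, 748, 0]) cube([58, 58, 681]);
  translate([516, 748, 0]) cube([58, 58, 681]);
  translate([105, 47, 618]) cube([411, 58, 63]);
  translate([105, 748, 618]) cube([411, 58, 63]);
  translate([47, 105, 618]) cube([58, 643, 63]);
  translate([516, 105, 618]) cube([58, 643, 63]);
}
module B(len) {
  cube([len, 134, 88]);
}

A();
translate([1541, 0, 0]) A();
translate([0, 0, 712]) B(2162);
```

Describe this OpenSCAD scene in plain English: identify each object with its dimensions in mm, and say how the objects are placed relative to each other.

A is a table with a 621×853 mm rectangular top, 31 mm thick, top surface at z = 712 mm, supported by four 58×58 mm square legs, each inset 47 mm from the nearest pair of top edges, running from the floor. Four apron rails, 58 mm thick and 63 mm tall, run between adjacent legs with their top edges flush with the underside of the top and their outer faces flush with the legs' outer faces.

B is a rectangular beam 2162 mm long (x), 134 mm deep (y), 88 mm thick (z).

The beam spans the tops of two tables placed 920 mm apart, resting at z = 712 mm.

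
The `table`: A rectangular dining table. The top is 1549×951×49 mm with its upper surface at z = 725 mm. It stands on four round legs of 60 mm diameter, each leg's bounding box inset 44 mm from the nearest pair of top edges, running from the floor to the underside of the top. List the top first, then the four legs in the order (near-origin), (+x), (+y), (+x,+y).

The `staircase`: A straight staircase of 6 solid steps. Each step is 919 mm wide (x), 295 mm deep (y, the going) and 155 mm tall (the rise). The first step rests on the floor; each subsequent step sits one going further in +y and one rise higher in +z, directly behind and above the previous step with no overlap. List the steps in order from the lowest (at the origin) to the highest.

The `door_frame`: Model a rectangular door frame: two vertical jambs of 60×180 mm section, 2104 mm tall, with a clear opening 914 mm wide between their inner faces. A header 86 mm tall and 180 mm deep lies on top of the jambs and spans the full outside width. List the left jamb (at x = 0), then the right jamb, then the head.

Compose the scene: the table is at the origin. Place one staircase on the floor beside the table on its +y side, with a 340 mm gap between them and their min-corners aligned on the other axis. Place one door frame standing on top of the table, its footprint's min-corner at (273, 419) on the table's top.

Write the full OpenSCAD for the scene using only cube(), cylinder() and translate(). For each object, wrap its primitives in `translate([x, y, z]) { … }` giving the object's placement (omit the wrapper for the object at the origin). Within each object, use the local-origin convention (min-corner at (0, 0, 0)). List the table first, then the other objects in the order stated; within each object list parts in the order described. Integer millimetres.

translate([0, 0, 676]) cube([1549, 951, 49]);
translate([74, 74, 0]) cylinder(h = 676, r = 30);
translate([1475, 74, 0]) cylinder(h = 676, r = 30);
translate([74, 877, 0]) cylinder(h = 676, r = 30);
translate([1475, 877, 0]) cylinder(h = 676, r = 30);
translate([0, 1291, 0]) {
  cube([919, 295, 155]);
  translate([0, 295, 155]) cube([919, 295, 155]);
  translate([0, 590, 310]) cube([919, 295, 155]);
  translate([0, 885, 465]) cube([919, 295, 155]);
  translate([0, 1180, 620]) cube([919, 295, 155]);
  translate([0, 1475, 775]) cube([919, 295, 155]);
}
translate([273, 419, 725]) {
  cube([60, 180, 2104]);
  translate([974, 0, 0]) cube([60, 180, 2104]);
  translate([0, 0, 2104]) cube([1034, 180, 86]);
}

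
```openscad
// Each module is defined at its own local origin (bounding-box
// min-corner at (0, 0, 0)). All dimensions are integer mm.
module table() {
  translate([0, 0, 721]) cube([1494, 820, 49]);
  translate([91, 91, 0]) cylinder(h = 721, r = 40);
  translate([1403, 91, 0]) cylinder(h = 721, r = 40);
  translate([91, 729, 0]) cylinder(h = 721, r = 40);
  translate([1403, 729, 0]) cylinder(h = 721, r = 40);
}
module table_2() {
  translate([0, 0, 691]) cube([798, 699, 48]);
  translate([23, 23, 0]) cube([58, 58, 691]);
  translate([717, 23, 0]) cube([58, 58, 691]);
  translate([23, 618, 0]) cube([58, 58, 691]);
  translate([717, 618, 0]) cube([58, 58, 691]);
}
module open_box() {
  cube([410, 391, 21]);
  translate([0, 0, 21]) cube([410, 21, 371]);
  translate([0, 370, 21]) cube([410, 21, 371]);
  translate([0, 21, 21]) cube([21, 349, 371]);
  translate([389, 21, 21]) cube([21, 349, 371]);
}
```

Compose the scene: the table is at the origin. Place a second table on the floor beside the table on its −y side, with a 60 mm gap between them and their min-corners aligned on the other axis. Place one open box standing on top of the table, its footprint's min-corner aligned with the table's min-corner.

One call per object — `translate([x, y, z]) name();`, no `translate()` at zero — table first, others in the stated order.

table();
translate([0, -759, 0]) table_2();
translate([0, 0, 770]) open_box();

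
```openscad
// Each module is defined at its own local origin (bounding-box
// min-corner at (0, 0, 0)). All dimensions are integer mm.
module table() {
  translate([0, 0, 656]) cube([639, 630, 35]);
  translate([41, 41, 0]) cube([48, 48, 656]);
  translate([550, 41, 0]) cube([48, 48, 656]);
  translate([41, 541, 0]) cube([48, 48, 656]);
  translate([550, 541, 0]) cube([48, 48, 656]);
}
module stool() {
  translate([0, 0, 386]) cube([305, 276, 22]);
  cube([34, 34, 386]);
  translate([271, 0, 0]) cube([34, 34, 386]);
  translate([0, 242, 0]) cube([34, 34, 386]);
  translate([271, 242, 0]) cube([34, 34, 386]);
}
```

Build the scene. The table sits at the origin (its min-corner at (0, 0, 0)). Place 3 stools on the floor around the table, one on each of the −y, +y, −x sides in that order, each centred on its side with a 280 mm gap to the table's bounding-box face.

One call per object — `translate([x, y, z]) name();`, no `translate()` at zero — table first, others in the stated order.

table();
translate([167, -556, 0]) stool();
translate([167, 910, 0]) stool();
translate([-585, 177, 0]) stool();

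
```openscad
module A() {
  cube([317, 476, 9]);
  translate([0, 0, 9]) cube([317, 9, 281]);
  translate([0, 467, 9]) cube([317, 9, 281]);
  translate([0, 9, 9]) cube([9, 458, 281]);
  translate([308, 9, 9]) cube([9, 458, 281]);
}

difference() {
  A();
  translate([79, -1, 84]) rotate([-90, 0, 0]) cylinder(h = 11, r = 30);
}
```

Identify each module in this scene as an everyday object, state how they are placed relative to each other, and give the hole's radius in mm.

A is an open box. The open box has a circular hole through its front wall. The hole's radius is 30 mm.

The subtracted cylinder has r = 30 mm.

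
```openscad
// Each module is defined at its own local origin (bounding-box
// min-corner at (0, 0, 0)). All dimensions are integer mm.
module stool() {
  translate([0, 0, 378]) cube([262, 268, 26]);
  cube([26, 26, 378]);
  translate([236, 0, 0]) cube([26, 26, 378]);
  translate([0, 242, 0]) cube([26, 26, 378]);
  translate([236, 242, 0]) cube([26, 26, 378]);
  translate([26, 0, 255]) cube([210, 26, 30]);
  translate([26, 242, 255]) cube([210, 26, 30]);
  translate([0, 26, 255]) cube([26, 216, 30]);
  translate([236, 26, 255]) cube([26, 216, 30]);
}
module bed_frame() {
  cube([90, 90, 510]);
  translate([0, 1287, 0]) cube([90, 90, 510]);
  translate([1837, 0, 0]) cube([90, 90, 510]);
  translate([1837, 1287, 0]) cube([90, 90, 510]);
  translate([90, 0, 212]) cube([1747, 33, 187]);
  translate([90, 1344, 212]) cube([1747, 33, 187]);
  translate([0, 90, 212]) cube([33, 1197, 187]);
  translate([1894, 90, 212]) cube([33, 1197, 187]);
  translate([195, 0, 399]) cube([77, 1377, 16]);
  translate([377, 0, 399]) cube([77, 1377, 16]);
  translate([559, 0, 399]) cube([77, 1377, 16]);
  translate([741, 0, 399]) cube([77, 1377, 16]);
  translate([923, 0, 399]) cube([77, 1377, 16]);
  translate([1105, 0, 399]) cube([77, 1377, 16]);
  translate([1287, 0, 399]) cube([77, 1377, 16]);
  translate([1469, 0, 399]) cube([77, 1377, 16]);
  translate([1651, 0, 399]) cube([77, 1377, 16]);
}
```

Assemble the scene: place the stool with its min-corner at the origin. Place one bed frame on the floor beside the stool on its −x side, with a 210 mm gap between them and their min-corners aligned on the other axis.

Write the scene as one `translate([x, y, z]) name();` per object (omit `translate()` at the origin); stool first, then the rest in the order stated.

stool();
translate([-2137, 0, 0]) bed_frame();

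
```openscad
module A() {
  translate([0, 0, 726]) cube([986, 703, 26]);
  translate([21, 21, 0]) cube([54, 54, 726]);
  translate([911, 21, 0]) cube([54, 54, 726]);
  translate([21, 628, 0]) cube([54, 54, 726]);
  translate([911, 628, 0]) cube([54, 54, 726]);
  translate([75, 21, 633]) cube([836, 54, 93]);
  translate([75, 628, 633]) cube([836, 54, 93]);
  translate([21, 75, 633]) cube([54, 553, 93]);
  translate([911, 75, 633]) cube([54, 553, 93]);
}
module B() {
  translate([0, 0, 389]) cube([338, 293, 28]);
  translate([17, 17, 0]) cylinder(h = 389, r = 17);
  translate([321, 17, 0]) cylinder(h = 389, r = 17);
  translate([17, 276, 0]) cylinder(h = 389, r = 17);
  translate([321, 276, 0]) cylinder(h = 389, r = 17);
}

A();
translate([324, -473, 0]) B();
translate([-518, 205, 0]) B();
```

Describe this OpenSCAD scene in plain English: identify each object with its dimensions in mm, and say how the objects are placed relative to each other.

A is a table: top 986 mm (x) × 703 mm (y), 26 mm thick, upper face at z = 752 mm, on four 54×54 mm square legs, each inset 21 mm from the nearest pair of top edges, running from z = 0 to the bottom of the top. Four apron rails, 54 mm thick and 93 mm tall, run between adjacent legs with their top edges flush with the underside of the top and their outer faces flush with the legs' outer faces.

B is a simple wooden stool: a rectangular seat 338 mm (x) by 293 mm (y), 28 mm thick, top face at z = 417 mm, on four round legs, each 34 mm in diameter. The legs rest on z = 0, each leg's axis is inset half a diameter from the nearest pair of seat edges (so the leg's bounding box is flush with the corner).

Two stools sit around the table at the −y, −x sides.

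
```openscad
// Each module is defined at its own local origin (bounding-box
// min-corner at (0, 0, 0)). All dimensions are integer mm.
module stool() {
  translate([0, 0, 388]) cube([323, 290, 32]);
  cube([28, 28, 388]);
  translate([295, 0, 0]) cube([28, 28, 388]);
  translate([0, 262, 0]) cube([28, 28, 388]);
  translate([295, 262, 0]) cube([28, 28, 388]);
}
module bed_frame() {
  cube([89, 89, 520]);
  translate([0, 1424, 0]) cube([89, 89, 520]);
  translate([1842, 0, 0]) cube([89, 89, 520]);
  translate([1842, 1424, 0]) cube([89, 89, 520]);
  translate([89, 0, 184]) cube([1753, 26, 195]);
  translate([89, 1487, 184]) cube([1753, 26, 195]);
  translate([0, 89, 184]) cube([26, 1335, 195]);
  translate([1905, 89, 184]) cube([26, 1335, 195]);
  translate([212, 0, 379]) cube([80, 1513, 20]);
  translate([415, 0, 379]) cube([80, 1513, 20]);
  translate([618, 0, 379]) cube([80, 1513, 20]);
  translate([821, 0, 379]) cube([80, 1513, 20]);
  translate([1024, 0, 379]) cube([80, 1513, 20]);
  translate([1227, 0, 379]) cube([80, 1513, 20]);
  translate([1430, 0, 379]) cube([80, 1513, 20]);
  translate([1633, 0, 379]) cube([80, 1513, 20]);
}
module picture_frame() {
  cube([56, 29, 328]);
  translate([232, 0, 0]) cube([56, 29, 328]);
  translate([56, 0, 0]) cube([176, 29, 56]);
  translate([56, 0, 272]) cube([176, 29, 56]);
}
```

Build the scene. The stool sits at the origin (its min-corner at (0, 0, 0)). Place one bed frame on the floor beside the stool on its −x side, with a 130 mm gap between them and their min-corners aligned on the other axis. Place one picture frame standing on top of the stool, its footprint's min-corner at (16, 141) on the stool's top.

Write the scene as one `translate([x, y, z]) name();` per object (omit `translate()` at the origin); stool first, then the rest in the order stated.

stool();
translate([-2061, 0, 0]) bed_frame();
translate([16, 141, 420]) picture_frame();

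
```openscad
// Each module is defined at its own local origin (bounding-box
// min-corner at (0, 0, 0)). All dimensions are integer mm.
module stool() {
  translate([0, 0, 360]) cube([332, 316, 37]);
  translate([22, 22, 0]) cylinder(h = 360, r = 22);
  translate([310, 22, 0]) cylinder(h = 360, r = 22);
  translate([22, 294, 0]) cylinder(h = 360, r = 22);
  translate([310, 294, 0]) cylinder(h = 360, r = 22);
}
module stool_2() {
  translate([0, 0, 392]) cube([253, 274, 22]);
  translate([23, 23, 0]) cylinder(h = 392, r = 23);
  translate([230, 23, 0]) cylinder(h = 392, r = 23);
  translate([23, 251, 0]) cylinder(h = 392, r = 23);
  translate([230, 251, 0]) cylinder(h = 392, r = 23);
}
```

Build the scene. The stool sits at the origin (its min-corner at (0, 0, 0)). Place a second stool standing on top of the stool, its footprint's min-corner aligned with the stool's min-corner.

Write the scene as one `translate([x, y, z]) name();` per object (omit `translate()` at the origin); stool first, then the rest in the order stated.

stool();
translate([0, 0, 397]) stool_2();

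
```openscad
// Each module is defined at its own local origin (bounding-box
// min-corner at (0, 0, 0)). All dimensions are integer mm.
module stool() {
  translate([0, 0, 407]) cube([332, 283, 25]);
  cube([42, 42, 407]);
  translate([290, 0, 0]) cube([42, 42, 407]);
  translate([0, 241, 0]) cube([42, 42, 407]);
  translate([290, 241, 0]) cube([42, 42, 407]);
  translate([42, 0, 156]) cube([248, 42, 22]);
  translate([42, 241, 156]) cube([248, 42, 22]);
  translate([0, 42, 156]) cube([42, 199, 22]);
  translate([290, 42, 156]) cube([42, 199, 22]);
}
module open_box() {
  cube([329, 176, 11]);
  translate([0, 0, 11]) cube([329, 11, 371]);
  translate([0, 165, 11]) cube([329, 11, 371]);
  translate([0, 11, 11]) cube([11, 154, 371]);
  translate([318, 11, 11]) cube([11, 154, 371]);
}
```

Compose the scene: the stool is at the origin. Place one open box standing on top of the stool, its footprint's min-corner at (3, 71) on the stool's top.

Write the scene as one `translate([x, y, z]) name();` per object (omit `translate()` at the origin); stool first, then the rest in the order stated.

stool();
translate([3, 71, 432]) open_box();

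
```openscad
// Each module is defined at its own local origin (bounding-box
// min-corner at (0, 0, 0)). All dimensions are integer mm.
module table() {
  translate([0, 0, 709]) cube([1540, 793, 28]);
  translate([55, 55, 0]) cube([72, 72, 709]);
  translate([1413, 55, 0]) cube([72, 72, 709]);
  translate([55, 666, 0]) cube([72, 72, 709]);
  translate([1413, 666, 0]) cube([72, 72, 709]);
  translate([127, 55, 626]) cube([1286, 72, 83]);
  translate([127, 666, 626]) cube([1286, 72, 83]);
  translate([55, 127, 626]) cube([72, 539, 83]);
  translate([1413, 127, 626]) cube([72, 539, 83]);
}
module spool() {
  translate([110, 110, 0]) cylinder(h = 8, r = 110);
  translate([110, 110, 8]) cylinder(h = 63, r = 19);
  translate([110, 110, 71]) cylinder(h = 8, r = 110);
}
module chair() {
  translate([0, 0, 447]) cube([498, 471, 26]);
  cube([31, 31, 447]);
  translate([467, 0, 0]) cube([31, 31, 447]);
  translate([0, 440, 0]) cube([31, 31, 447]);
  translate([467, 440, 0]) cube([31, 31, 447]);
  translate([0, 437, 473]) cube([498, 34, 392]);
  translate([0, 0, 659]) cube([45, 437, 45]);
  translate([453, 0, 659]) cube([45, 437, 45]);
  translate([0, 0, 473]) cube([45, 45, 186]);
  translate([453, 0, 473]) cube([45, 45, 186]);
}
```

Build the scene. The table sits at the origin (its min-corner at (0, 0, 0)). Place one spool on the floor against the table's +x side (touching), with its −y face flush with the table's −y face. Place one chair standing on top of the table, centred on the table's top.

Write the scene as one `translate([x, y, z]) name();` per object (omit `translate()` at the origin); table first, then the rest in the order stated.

table();
translate([1540, 0, 0]) spool();
translate([521, 161, 737]) chair();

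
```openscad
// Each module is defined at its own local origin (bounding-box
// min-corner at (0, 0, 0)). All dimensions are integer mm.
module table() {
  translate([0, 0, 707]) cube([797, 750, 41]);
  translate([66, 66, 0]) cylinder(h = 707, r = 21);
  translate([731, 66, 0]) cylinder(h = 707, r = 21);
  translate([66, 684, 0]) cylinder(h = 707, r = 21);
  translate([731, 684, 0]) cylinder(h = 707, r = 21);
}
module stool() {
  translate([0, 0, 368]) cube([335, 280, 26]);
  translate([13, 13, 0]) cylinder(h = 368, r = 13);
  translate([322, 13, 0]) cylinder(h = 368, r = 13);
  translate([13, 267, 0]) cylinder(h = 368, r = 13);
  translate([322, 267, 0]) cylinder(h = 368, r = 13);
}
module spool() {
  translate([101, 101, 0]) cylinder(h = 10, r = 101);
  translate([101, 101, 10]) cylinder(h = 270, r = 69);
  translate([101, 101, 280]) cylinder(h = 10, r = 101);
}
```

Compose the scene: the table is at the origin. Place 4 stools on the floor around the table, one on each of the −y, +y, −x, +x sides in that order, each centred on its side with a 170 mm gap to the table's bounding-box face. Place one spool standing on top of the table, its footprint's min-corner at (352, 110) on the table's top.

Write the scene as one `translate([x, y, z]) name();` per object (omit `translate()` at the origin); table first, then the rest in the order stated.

table();
translate([231, -450, 0]) stool();
translate([231, 920, 0]) stool();
translate([-505, 235, 0]) stool();
translate([967, 235, 0]) stool();
translate([352, 110, 748]) spool();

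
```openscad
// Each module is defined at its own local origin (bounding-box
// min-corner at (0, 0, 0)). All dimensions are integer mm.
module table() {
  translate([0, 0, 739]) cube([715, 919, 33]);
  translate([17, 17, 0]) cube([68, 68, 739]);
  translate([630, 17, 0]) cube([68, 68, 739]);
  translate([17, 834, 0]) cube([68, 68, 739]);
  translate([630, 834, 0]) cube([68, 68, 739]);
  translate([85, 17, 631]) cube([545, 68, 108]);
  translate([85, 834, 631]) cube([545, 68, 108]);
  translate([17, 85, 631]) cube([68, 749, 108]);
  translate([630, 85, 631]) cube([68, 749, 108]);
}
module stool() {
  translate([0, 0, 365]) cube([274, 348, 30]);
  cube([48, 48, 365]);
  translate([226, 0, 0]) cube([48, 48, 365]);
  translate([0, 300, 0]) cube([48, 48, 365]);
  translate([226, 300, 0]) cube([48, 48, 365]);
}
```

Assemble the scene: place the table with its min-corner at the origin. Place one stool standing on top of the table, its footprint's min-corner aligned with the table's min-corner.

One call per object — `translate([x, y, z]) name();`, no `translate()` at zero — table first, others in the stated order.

table();
translate([0, 0, 772]) stool();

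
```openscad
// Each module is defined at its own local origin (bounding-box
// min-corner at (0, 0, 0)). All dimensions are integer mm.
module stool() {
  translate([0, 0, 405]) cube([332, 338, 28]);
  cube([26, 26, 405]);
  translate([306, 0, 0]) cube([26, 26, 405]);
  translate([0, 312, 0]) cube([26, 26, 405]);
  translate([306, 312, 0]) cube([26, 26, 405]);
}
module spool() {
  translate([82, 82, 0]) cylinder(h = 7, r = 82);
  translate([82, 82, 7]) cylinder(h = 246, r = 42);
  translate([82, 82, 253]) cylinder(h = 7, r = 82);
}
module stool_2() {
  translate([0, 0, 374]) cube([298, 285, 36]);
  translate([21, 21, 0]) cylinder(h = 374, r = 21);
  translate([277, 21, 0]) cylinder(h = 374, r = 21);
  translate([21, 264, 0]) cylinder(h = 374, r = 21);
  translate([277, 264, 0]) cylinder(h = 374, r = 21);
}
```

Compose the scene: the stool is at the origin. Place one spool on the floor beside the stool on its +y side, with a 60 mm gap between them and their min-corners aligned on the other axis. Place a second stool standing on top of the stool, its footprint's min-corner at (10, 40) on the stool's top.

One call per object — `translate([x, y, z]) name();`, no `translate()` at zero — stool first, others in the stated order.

stool();
translate([0, 398, 0]) spool();
translate([10, 40, 433]) stool_2();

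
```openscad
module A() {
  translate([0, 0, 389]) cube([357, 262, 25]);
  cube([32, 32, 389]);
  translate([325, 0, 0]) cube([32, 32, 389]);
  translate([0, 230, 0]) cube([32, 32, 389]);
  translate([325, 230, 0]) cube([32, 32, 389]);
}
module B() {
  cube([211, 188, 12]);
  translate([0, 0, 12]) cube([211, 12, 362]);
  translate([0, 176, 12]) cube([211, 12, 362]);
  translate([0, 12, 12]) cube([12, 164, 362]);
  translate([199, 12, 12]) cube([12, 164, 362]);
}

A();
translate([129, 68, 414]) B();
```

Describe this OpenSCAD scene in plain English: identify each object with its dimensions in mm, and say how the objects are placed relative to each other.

A is a simple wooden stool: a rectangular seat 357 mm (x) by 262 mm (y), 25 mm thick, top face at z = 414 mm, on four square legs, each 32×32 mm in cross-section. The legs rest on z = 0, each flush with a corner of the seat.

B is an open storage box with external size 211×188×374 mm and wall thickness 12 mm (the base is also 12 mm thick). The base covers the whole footprint; the four walls stand on the base, with the y-facing walls full-width and the x-facing walls fitting between their inner faces.

The open box is on top of the stool.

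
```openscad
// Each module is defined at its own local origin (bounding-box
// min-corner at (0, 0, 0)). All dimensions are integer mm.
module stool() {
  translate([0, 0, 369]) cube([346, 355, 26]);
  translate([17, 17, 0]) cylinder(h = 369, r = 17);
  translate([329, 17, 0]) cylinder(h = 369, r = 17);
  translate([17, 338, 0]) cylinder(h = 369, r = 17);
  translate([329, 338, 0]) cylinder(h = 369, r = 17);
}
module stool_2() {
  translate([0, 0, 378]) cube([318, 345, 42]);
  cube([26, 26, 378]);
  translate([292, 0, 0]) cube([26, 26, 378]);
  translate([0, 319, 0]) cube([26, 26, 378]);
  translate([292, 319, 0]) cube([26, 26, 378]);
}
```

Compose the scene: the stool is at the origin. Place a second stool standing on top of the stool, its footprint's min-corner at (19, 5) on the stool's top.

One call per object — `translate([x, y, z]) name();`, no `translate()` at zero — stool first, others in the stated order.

stool();
translate([19, 5, 395]) stool_2();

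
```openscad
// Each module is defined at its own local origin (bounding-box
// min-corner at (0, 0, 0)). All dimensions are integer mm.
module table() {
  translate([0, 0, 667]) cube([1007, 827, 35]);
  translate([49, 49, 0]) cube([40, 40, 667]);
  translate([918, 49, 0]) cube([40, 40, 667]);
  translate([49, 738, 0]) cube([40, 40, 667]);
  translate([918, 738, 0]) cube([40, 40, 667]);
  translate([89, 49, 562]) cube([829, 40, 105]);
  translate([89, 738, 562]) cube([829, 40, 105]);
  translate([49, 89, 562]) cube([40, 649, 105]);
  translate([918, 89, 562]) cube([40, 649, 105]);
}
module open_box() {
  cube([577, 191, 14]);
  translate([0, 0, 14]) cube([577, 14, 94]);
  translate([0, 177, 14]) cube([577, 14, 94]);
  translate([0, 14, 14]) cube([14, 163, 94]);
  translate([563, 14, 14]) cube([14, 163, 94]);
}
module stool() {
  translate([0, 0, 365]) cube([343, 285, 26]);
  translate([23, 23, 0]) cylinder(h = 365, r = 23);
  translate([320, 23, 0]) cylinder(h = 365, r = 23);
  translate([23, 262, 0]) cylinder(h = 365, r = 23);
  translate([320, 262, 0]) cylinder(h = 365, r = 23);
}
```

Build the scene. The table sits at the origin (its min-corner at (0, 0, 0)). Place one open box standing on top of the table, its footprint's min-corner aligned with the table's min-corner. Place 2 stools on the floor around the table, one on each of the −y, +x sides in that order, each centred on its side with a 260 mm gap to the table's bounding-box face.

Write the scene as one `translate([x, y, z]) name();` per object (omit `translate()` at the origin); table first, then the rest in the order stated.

table();
translate([0, 0, 702]) open_box();
translate([332, -545, 0]) stool();
translate([1267, 271, 0]) stool();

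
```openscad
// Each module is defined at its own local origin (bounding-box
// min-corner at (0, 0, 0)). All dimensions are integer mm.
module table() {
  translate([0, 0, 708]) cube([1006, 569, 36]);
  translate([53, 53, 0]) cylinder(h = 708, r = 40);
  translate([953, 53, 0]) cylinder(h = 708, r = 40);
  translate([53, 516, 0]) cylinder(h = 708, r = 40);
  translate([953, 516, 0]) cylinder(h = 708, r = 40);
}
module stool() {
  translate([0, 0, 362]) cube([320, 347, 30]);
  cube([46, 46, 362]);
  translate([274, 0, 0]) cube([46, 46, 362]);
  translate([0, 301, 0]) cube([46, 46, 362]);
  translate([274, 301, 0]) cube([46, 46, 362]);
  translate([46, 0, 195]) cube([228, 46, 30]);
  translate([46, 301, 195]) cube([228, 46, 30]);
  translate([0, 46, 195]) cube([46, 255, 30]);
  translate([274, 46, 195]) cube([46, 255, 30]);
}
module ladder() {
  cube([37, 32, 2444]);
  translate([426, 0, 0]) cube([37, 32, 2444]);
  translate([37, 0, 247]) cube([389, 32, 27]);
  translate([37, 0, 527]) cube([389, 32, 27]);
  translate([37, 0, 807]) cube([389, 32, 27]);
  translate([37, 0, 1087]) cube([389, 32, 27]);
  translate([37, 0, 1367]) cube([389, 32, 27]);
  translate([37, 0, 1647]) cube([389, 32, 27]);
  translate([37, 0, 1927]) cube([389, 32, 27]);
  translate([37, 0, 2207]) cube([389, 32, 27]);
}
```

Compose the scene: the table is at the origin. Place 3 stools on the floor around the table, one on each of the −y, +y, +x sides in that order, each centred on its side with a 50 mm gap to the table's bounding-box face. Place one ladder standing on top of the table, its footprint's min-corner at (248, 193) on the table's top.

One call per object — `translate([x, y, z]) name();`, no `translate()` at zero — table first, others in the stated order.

table();
translate([343, -397, 0]) stool();
translate([343, 619, 0]) stool();
translate([1056, 111, 0]) stool();
translate([248, 193, 744]) ladder();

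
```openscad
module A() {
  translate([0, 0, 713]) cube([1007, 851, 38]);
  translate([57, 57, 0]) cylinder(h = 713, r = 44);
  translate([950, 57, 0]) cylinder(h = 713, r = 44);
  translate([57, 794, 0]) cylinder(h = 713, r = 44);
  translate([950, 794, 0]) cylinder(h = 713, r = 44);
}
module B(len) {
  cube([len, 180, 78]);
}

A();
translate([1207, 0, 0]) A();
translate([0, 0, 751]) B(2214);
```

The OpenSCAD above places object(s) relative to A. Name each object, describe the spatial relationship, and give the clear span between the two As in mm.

A is a table. B is a beam. A beam spans the tops of two tables. The clear span between the two tables is 200 mm.

Second table starts at x = 1207; first ends at x = 1007; clear span = 1207 − 1007 = 200 mm.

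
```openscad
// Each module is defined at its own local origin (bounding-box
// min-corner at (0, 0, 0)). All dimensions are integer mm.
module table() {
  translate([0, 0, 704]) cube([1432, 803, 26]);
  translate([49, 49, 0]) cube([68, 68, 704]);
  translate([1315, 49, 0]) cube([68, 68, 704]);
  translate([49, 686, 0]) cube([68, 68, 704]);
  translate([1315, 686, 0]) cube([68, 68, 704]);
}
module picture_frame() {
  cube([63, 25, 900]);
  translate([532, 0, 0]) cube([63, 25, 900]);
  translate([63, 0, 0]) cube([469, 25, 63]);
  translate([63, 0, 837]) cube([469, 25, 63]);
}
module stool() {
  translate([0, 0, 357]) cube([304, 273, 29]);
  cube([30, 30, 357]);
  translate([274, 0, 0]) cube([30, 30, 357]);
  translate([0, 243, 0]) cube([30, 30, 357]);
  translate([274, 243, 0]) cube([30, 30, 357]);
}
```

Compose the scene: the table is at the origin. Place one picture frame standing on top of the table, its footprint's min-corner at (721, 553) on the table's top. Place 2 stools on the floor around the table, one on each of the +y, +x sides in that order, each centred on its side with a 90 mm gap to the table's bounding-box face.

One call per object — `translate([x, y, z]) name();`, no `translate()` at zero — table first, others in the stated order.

table();
translate([721, 553, 730]) picture_frame();
translate([564, 893, 0]) stool();
translate([1522, 265, 0]) stool();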